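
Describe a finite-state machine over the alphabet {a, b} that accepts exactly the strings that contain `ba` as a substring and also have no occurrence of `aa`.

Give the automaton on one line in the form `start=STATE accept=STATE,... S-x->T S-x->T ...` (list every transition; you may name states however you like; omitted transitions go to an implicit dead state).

start=S0 accept=S4,S5 S0-a->S1 S0-b->S2 S1-a->S3 S1-b->S2 S2-a->S4 S2-b->S2 S3-a->S3 S3-b->S3 S4-a->S3 S4-b->S5 S5-a->S4 S5-b->S5

Handle the two conditions separately and then intersect. One (3 states) tracks whether and how much of `ba` has been seen; the other (3 states) tracks partial matches of the forbidden pattern `aa`. Each combined state is a pair, one component from each; accept when both components accept. Equivalent product states are then merged.
With 6 states:
        a   b  
>  S0   S1  S2 
   S1   S3  S2 
   S2   S4  S2 
   S3   S3  S3 
 * S4   S3  S5 
 * S5   S4  S5 
(> = start, * = accepting)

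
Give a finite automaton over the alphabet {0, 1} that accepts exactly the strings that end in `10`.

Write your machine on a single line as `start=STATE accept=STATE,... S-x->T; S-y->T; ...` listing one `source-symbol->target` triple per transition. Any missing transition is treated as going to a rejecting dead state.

start=q0; accept=q2; q0-0->q0; q0-1->q1; q1-0->q2; q1-1->q1; q2-0->q0; q2-1->q1

Let each state record the length of the longest suffix of the input read so far that is also a prefix of `10`. q1 means the last symbol is `1`; q2 means the last 2 symbols are `10`. Accept only at q2, where the string currently ends in `10`.
With 3 states:
        0   1  
>  q0   q0  q1 
   q1   q2  q1 
 * q2   q0  q1 
(> = start, * = accepting)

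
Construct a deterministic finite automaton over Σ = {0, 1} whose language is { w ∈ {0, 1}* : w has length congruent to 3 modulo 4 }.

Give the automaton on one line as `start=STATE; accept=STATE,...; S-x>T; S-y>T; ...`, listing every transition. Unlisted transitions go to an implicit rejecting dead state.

Only the length mod 4 matters, so use a 4-cycle: from any state, every input symbol moves to the next state, wrapping q3 back to q0. Mark q3 accepting.
A 4-state machine:
        0   1  
>  q0   q1  q1 
   q1   q2  q2 
   q2   q3  q3 
 * q3   q0  q0 
(> = start, * = accepting)

start=q0; accept=q3; q0-0>q1; q0-1>q1; q1-0>q2; q1-1>q2; q2-0>q3; q2-1>q3; q3-0>q0; q3-1>q0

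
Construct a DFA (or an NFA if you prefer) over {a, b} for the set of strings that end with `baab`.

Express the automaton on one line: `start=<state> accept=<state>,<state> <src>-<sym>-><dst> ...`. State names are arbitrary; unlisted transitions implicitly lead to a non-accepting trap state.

Let each state record the length of the longest suffix of the input read so far that is also a prefix of `baab`. q1 means the last symbol is `b`; q2 means the last 2 symbols are `ba`; q3 means the last 3 symbols are `baa`; q4 means the last 4 symbols are `baab`. Accept only at q4, where the string currently ends in `baab`.
With 5 states:
        a   b  
>  q0   q0  q1 
   q1   q2  q1 
   q2   q3  q1 
   q3   q0  q4 
 * q4   q2  q1 
(> = start, * = accepting)

start=q0 accept=q4 q0-a->q0 q0-b->q1 q1-a->q2 q1-b->q1 q2-a->q3 q2-b->q1 q3-a->q0 q3-b->q4 q4-a->q2 q4-b->q1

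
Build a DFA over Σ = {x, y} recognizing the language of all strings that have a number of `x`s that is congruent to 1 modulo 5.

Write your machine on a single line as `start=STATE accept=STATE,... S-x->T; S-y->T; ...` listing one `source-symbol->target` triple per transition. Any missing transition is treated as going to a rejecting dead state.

start=A; accept=B; A-x->B; A-y->A; B-x->C; B-y->B; C-x->D; C-y->C; D-x->E; D-y->D; E-x->A; E-y->E

Keep the running count of `x`s modulo 5: each `x` advances along the cycle A → B → C → D → E → A while other symbols loop. Accept at B.
With 5 states:
       x  y 
>  A   B  A 
 * B   C  B 
   C   D  C 
   D   E  D 
   E   A  E 
(> = start, * = accepting)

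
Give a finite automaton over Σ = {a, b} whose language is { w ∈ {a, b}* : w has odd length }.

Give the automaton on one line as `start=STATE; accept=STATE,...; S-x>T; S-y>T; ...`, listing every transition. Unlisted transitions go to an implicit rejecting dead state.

Only the length mod 2 matters, so use a 2-cycle: from any state, every input symbol moves to the next state, wrapping S1 back to S0. Mark S1 accepting.
With 2 states:
        a   b  
>  S0   S1  S1 
 * S1   S0  S0 
(> = start, * = accepting)

start=S0; accept=S1; S0-a>S1; S0-b>S1; S1-a>S0; S1-b>S0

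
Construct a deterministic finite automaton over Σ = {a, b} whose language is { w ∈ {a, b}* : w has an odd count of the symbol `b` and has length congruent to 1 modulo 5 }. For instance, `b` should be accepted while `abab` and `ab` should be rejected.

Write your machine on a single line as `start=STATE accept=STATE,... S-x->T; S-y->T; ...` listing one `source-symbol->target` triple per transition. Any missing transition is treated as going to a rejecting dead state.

start=q0; accept=q2; q0-a->q1; q0-b->q2; q1-a->q3; q1-b->q4; q2-a->q4; q2-b->q3; q3-a->q5; q3-b->q6; q4-a->q6; q4-b->q5; q5-a->q7; q5-b->q8; q6-a->q8; q6-b->q7; q7-a->q0; q7-b->q9; q8-a->q9; q8-b->q0; q9-a->q2; q9-b->q1

Handle the two conditions separately and then intersect. One (2 states) tracks the count of `b`s modulo 2; the other (5 states) tracks the input length modulo 5. Each combined state is a pair, one component from each; accept when both components accept.
        a   b  
>  q0   q1  q2 
   q1   q3  q4 
 * q2   q4  q3 
   q3   q5  q6 
   q4   q6  q5 
   q5   q7  q8 
   q6   q8  q7 
   q7   q0  q9 
   q8   q9  q0 
   q9   q2  q1 
(> = start, * = accepting)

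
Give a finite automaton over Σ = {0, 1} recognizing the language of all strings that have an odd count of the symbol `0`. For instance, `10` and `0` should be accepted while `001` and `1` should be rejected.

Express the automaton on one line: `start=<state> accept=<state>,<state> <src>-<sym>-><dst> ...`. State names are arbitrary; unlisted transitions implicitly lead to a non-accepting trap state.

start=S0 accept=S1 S0-0->S1 S0-1->S0 S1-0->S0 S1-1->S1

Keep the running count of `0`s modulo 2: each `0` advances along the cycle S0 → S1 → S0 while other symbols loop. Accept at S1.
        0   1  
>  S0   S1  S0 
 * S1   S0  S1 
(> = start, * = accepting)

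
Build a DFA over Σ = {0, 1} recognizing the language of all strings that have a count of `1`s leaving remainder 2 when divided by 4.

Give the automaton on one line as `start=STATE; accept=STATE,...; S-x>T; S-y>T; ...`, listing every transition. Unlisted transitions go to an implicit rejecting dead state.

Keep the running count of `1`s modulo 4: each `1` advances along the cycle q0 → q1 → q2 → q3 → q0 while other symbols loop. Accept at q2.
        0   1  
>  q0   q0  q1 
   q1   q1  q2 
 * q2   q2  q3 
   q3   q3  q0 
(> = start, * = accepting)

start=q0; accept=q2; q0-0>q0; q0-1>q1; q1-0>q1; q1-1>q2; q2-0>q2; q2-1>q3; q3-0>q3; q3-1>q0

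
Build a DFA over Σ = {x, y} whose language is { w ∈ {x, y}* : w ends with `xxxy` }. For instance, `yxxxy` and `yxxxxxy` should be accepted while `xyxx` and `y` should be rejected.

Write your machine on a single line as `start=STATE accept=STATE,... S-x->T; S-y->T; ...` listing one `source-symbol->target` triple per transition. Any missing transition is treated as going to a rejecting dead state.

start=q0; accept=q4; q0-x->q1; q0-y->q0; q1-x->q2; q1-y->q0; q2-x->q3; q2-y->q0; q3-x->q3; q3-y->q4; q4-x->q1; q4-y->q0

Remember how much of `xxxy` the current input suffix matches. State q0 means no match yet; q1 means the last symbol is `x`; q2 means the last 2 symbols are `xx`; q3 means the last 3 symbols are `xxx`; q4 means the last 4 symbols are `xxxy`. Only q4 accepts. On a mismatch, fall back to the longest proper suffix that is still a prefix of `xxxy`.
A 5-state machine:
        x   y  
>  q0   q1  q0 
   q1   q2  q0 
   q2   q3  q0 
   q3   q3  q4 
 * q4   q1  q0 
(> = start, * = accepting)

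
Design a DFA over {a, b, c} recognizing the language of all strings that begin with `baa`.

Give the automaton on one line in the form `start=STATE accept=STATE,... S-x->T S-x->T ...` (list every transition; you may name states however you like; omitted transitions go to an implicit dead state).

start=q0 accept=q3 q0-a->q4 q0-b->q1 q0-c->q4 q1-a->q2 q1-b->q4 q1-c->q4 q2-a->q3 q2-b->q4 q2-c->q4 q3-a->q3 q3-b->q3 q3-c->q3 q4-a->q4 q4-b->q4 q4-c->q4

Check the first 3 symbols one by one: q0 through q2 record how many have matched `baa` so far; any wrong symbol goes to the dead state q4. After all 3 match we enter the accepting sink q3.
        a   b   c  
>  q0   q4  q1  q4 
   q1   q2  q4  q4 
   q2   q3  q4  q4 
 * q3   q3  q3  q3 
   q4   q4  q4  q4 
(> = start, * = accepting)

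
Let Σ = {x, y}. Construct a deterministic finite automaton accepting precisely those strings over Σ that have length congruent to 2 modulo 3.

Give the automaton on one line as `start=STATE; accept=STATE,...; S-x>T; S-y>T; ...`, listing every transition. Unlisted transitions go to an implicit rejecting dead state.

start=S0; accept=S2; S0-x>S1; S0-y>S1; S1-x>S2; S1-y>S2; S2-x>S0; S2-y>S0

Count input length modulo 3: every symbol advances one step around the cycle S0 → S1 → S2 → S0. Accept at S2.
3 states suffice.
        x   y  
>  S0   S1  S1 
   S1   S2  S2 
 * S2   S0  S0 
(> = start, * = accepting)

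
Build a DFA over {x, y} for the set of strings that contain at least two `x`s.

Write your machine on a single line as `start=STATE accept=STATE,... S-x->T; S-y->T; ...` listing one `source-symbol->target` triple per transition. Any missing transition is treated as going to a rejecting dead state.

start=S0; accept=S2,S3; S0-x->S1; S0-y->S0; S1-x->S2; S1-y->S1; S2-x->S3; S2-y->S2; S3-x->S3; S3-y->S3

Only the number of `x`s matters, and only up to 3. Make a chain S0 → S1 → S2 → S3 advanced by each `x` (with S3 absorbing); every other symbol self-loops. The accepting set is {S2, S3}.
        x   y  
>  S0   S1  S0 
   S1   S2  S1 
 * S2   S3  S2 
 * S3   S3  S3 
(> = start, * = accepting)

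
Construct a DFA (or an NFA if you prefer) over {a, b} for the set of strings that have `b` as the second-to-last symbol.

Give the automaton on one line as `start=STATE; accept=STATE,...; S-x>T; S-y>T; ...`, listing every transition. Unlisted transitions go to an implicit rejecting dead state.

start=q0; accept=q5,q6; q0-a>q1; q0-b>q2; q1-a>q3; q1-b>q4; q2-a>q5; q2-b>q6; q3-a>q3; q3-b>q4; q4-a>q5; q4-b>q6; q5-a>q3; q5-b>q4; q6-a>q5; q6-b>q6

Because acceptance depends on a position counted from the end, the machine has to buffer the most recent 2 symbols. Make each state the string of the last up-to-2 symbols read; on input `x` shift the window left and append `x`. Accept when the buffered window has length 2 and begins with `b`.
A 7-state machine:
        a   b  
>  q0   q1  q2 
   q1   q3  q4 
   q2   q5  q6 
   q3   q3  q4 
   q4   q5  q6 
 * q5   q3  q4 
 * q6   q5  q6 
(> = start, * = accepting)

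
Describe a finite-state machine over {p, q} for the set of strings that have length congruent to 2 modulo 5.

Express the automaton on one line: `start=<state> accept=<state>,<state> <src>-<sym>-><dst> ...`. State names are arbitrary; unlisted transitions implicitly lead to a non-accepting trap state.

start=s0 accept=s2 s0-p->s1 s0-q->s1 s1-p->s2 s1-q->s2 s2-p->s3 s2-q->s3 s3-p->s4 s3-q->s4 s4-p->s0 s4-q->s0

Only the length mod 5 matters, so use a 5-cycle: from any state, every input symbol moves to the next state, wrapping s4 back to s0. Mark s2 accepting.
5 states suffice.
        p   q  
>  s0   s1  s1 
   s1   s2  s2 
 * s2   s3  s3 
   s3   s4  s4 
   s4   s0  s0 
(> = start, * = accepting)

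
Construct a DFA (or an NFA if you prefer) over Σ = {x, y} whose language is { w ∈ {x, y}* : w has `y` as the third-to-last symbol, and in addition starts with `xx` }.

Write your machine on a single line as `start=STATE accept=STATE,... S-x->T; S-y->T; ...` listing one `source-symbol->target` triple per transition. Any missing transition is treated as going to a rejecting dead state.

start=q0; accept=q19,q20,q21,q22; q0-x->q1; q0-y->q2; q1-x->q3; q1-y->q4; q2-x->q5; q2-y->q6; q3-x->q7; q3-y->q8; q4-x->q9; q4-y->q10; q5-x->q11; q5-y->q12; q6-x->q13; q6-y->q14; q7-x->q7; q7-y->q8; q8-x->q15; q8-y->q16; q9-x->q11; q9-y->q12; q10-x->q13; q10-y->q14; q11-x->q17; q11-y->q18; q12-x->q9; q12-y->q10; q13-x->q11; q13-y->q12; q14-x->q13; q14-y->q14; q15-x->q19; q15-y->q20; q16-x->q21; q16-y->q22; q17-x->q17; q17-y->q18; q18-x->q9; q18-y->q10; q19-x->q7; q19-y->q8; q20-x->q15; q20-y->q16; q21-x->q19; q21-y->q20; q22-x->q21; q22-y->q22

Run two small machines in parallel and take their product. One (15 states) tracks the last 3 symbols read; the other (4 states) tracks whether the input so far still matches the prefix `xx`. Each combined state is a pair, one component from each; accept when both components accept.
          x    y  
>  q0     q1   q2 
   q1     q3   q4 
   q2     q5   q6 
   q3     q7   q8 
   q4     q9  q10 
   q5    q11  q12 
   q6    q13  q14 
   q7     q7   q8 
   q8    q15  q16 
   q9    q11  q12 
   q10   q13  q14 
   q11   q17  q18 
   q12    q9  q10 
   q13   q11  q12 
   q14   q13  q14 
   q15   q19  q20 
   q16   q21  q22 
   q17   q17  q18 
   q18    q9  q10 
 * q19    q7   q8 
 * q20   q15  q16 
 * q21   q19  q20 
 * q22   q21  q22 
(> = start, * = accepting)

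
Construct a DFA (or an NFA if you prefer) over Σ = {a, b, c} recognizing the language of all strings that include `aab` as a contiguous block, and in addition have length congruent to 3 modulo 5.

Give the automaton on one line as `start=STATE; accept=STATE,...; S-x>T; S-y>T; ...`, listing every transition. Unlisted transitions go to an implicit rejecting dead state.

start=q0; accept=q7; q0-a>q1; q0-b>q2; q0-c>q2; q1-a>q3; q1-b>q4; q1-c>q4; q2-a>q5; q2-b>q4; q2-c>q4; q3-a>q6; q3-b>q7; q3-c>q8; q4-a>q9; q4-b>q8; q4-c>q8; q5-a>q6; q5-b>q8; q5-c>q8; q6-a>q10; q6-b>q11; q6-c>q12; q7-a>q11; q7-b>q11; q7-c>q11; q8-a>q13; q8-b>q12; q8-c>q12; q9-a>q10; q9-b>q12; q9-c>q12; q10-a>q14; q10-b>q15; q10-c>q0; q11-a>q15; q11-b>q15; q11-c>q15; q12-a>q16; q12-b>q0; q12-c>q0; q13-a>q14; q13-b>q0; q13-c>q0; q14-a>q17; q14-b>q18; q14-c>q2; q15-a>q18; q15-b>q18; q15-c>q18; q16-a>q17; q16-b>q2; q16-c>q2; q17-a>q3; q17-b>q19; q17-c>q4; q18-a>q19; q18-b>q19; q18-c>q19; q19-a>q7; q19-b>q7; q19-c>q7

Run two small machines in parallel and take their product. The first has 4 states tracking whether and how much of `aab` has been seen; the second has 5 states tracking the input length modulo 5. A product state is a pair (one from each), accepting exactly when both do.
20 states suffice.
          a    b    c  
>  q0     q1   q2   q2 
   q1     q3   q4   q4 
   q2     q5   q4   q4 
   q3     q6   q7   q8 
   q4     q9   q8   q8 
   q5     q6   q8   q8 
   q6    q10  q11  q12 
 * q7    q11  q11  q11 
   q8    q13  q12  q12 
   q9    q10  q12  q12 
   q10   q14  q15   q0 
   q11   q15  q15  q15 
   q12   q16   q0   q0 
   q13   q14   q0   q0 
   q14   q17  q18   q2 
   q15   q18  q18  q18 
   q16   q17   q2   q2 
   q17    q3  q19   q4 
   q18   q19  q19  q19 
   q19    q7   q7   q7 
(> = start, * = accepting)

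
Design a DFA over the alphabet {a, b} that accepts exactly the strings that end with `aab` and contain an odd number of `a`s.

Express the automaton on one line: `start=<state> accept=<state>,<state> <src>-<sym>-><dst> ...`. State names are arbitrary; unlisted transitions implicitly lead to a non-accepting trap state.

Build one automaton per condition and run them in lockstep. One (4 states) tracks how much of the suffix `aab` has currently been matched; the other (2 states) tracks the count of `a`s modulo 2. Each combined state is a pair, one component from each; accept when both components accept.
An 8-state machine:
        a   b  
>  s0   s1  s0 
   s1   s2  s3 
   s2   s4  s5 
   s3   s6  s3 
   s4   s2  s7 
   s5   s1  s0 
   s6   s4  s0 
 * s7   s6  s3 
(> = start, * = accepting)

start=s0 accept=s7 s0-a->s1 s0-b->s0 s1-a->s2 s1-b->s3 s2-a->s4 s2-b->s5 s3-a->s6 s3-b->s3 s4-a->s2 s4-b->s7 s5-a->s1 s5-b->s0 s6-a->s4 s6-b->s0 s7-a->s6 s7-b->s3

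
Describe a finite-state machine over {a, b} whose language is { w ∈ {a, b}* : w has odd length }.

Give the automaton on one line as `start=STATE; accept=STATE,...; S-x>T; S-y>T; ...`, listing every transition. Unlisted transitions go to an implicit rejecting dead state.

start=s0; accept=s1; s0-a>s1; s0-b>s1; s1-a>s0; s1-b>s0

Only the length mod 2 matters, so use a 2-cycle: from any state, every input symbol moves to the next state, wrapping s1 back to s0. Mark s1 accepting.
        a   b  
>  s0   s1  s1 
 * s1   s0  s0 
(> = start, * = accepting)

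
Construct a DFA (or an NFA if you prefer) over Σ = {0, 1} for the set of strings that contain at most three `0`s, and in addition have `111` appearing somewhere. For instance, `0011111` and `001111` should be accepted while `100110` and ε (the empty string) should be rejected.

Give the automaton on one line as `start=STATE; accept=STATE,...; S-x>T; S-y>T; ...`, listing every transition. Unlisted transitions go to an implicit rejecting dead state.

start=S0; accept=S9,S13,S15,S16; S0-0>S1; S0-1>S2; S1-0>S3; S1-1>S4; S2-0>S1; S2-1>S5; S3-0>S6; S3-1>S7; S4-0>S3; S4-1>S8; S5-0>S1; S5-1>S9; S6-0>S10; S6-1>S11; S7-0>S6; S7-1>S12; S8-0>S3; S8-1>S13; S9-0>S13; S9-1>S9; S10-0>S10; S10-1>S10; S11-0>S10; S11-1>S14; S12-0>S6; S12-1>S15; S13-0>S15; S13-1>S13; S14-0>S10; S14-1>S16; S15-0>S16; S15-1>S15; S16-0>S10; S16-1>S16

Build one automaton per condition and run them in lockstep. The first has 5 states tracking the count of `0`s, saturating at 4; the second has 4 states tracking whether and how much of `111` has been seen. A product state is a pair (one from each), accepting exactly when both do. Equivalent product states are then merged.
With 17 states:
          0    1  
>  S0     S1   S2 
   S1     S3   S4 
   S2     S1   S5 
   S3     S6   S7 
   S4     S3   S8 
   S5     S1   S9 
   S6    S10  S11 
   S7     S6  S12 
   S8     S3  S13 
 * S9    S13   S9 
   S10   S10  S10 
   S11   S10  S14 
   S12    S6  S15 
 * S13   S15  S13 
   S14   S10  S16 
 * S15   S16  S15 
 * S16   S10  S16 
(> = start, * = accepting)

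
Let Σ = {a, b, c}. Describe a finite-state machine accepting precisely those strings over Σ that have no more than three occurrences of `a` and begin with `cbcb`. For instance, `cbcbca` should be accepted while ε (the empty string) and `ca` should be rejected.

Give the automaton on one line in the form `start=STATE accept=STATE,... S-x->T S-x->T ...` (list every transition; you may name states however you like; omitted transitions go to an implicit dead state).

start=S0 accept=S9,S10,S11,S12 S0-a->S1 S0-b->S2 S0-c->S3 S1-a->S4 S1-b->S1 S1-c->S1 S2-a->S1 S2-b->S2 S2-c->S2 S3-a->S1 S3-b->S5 S3-c->S2 S4-a->S6 S4-b->S4 S4-c->S4 S5-a->S1 S5-b->S2 S5-c->S7 S6-a->S8 S6-b->S6 S6-c->S6 S7-a->S1 S7-b->S9 S7-c->S2 S8-a->S8 S8-b->S8 S8-c->S8 S9-a->S10 S9-b->S9 S9-c->S9 S10-a->S11 S10-b->S10 S10-c->S10 S11-a->S12 S11-b->S11 S11-c->S11 S12-a->S13 S12-b->S12 S12-c->S12 S13-a->S13 S13-b->S13 S13-c->S13

Run two small machines in parallel and take their product. One (5 states) tracks the count of `a`s, saturating at 4; the other (6 states) tracks whether the input so far still matches the prefix `cbcb`. Each combined state is a pair, one component from each; accept when both components accept.
          a    b    c  
>  S0     S1   S2   S3 
   S1     S4   S1   S1 
   S2     S1   S2   S2 
   S3     S1   S5   S2 
   S4     S6   S4   S4 
   S5     S1   S2   S7 
   S6     S8   S6   S6 
   S7     S1   S9   S2 
   S8     S8   S8   S8 
 * S9    S10   S9   S9 
 * S10   S11  S10  S10 
 * S11   S12  S11  S11 
 * S12   S13  S12  S12 
   S13   S13  S13  S13 
(> = start, * = accepting)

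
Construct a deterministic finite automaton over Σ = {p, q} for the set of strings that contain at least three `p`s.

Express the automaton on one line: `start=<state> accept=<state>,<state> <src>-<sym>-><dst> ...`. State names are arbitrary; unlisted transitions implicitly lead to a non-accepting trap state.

Count `p`s, saturating at 4: states A through D mean 0 through 3 `p`s seen; E means more than 3. Each `p` increments (capped at E); other symbols loop. Accept from {D, E}.
With 5 states:
       p  q 
>  A   B  A 
   B   C  B 
   C   D  C 
 * D   E  D 
 * E   E  E 
(> = start, * = accepting)

start=A accept=D,E A-p->B A-q->A B-p->C B-q->B C-p->D C-q->C D-p->E D-q->D E-p->E E-q->E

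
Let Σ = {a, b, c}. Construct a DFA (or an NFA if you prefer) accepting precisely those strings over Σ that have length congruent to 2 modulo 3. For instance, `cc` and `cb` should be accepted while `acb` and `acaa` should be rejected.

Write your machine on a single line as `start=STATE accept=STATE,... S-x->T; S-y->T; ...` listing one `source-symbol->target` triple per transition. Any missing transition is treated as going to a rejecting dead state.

start=q0; accept=q2; q0-a->q1; q0-b->q1; q0-c->q1; q1-a->q2; q1-b->q2; q1-c->q2; q2-a->q0; q2-b->q0; q2-c->q0

Count input length modulo 3: every symbol advances one step around the cycle q0 → q1 → q2 → q0. Accept at q2.
3 states suffice.
        a   b   c  
>  q0   q1  q1  q1 
   q1   q2  q2  q2 
 * q2   q0  q0  q0 
(> = start, * = accepting)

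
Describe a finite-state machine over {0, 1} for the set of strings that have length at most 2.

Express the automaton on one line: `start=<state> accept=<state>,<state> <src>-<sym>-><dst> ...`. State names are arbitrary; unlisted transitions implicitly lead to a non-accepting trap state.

We only need to distinguish lengths 0, 1, …, 2, and '>2'. Chain q0 → q1 → q2 → q3 on every symbol, with q3 looping. Accepting states: {q0, q1, q2}.
        0   1  
>* q0   q1  q1 
 * q1   q2  q2 
 * q2   q3  q3 
   q3   q3  q3 
(> = start, * = accepting)

start=q0 accept=q0,q1,q2 q0-0->q1 q0-1->q1 q1-0->q2 q1-1->q2 q2-0->q3 q2-1->q3 q3-0->q3 q3-1->q3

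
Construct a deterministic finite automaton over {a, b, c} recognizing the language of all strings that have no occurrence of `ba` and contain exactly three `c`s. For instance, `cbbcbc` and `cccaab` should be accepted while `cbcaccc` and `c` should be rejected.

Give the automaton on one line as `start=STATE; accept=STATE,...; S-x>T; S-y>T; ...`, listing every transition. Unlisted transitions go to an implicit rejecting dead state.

Run two small machines in parallel and take their product. The first has 3 states tracking partial matches of the forbidden pattern `ba`; the second has 5 states tracking the count of `c`s, saturating at 4. A product state is a pair (one from each), accepting exactly when both do. Minimizing collapses redundant product states.
With 9 states:
        a   b   c  
>  q0   q0  q1  q2 
   q1   q3  q1  q2 
   q2   q2  q4  q5 
   q3   q3  q3  q3 
   q4   q3  q4  q5 
   q5   q5  q6  q7 
   q6   q3  q6  q7 
 * q7   q7  q8  q3 
 * q8   q3  q8  q3 
(> = start, * = accepting)

start=q0; accept=q7,q8; q0-a>q0; q0-b>q1; q0-c>q2; q1-a>q3; q1-b>q1; q1-c>q2; q2-a>q2; q2-b>q4; q2-c>q5; q3-a>q3; q3-b>q3; q3-c>q3; q4-a>q3; q4-b>q4; q4-c>q5; q5-a>q5; q5-b>q6; q5-c>q7; q6-a>q3; q6-b>q6; q6-c>q7; q7-a>q7; q7-b>q8; q7-c>q3; q8-a>q3; q8-b>q8; q8-c>q3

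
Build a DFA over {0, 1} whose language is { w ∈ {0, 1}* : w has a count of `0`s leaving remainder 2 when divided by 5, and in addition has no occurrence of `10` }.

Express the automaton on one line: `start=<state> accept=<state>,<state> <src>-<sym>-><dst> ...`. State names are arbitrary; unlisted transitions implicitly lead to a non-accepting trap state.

Run two small machines in parallel and take their product. The first has 5 states tracking the count of `0`s modulo 5; the second has 3 states tracking partial matches of the forbidden pattern `10`. A product state is a pair (one from each), accepting exactly when both do.
With 15 states:
          0    1  
>  q0     q1   q2 
   q1     q3   q4 
   q2     q5   q2 
 * q3     q6   q7 
   q4     q8   q4 
   q5     q8   q5 
   q6     q9  q10 
 * q7    q11   q7 
   q8    q11   q8 
   q9     q0  q12 
   q10   q13  q10 
   q11   q13  q11 
   q12   q14  q12 
   q13   q14  q13 
   q14    q5  q14 
(> = start, * = accepting)

start=q0 accept=q3,q7 q0-0->q1 q0-1->q2 q1-0->q3 q1-1->q4 q2-0->q5 q2-1->q2 q3-0->q6 q3-1->q7 q4-0->q8 q4-1->q4 q5-0->q8 q5-1->q5 q6-0->q9 q6-1->q10 q7-0->q11 q7-1->q7 q8-0->q11 q8-1->q8 q9-0->q0 q9-1->q12 q10-0->q13 q10-1->q10 q11-0->q13 q11-1->q11 q12-0->q14 q12-1->q12 q13-0->q14 q13-1->q13 q14-0->q5 q14-1->q14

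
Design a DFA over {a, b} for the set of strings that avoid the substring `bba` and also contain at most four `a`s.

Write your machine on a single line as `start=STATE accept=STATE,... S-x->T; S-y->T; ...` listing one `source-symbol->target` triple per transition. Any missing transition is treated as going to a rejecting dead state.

start=q0; accept=q0,q1,q2,q3,q4,q5,q6,q7,q9; q0-a->q1; q0-b->q2; q1-a->q3; q1-b->q4; q2-a->q1; q2-b->q5; q3-a->q6; q3-b->q7; q4-a->q3; q4-b->q5; q5-a->q8; q5-b->q5; q6-a->q5; q6-b->q9; q7-a->q6; q7-b->q5; q8-a->q8; q8-b->q8; q9-a->q5; q9-b->q5

Handle the two conditions separately and then intersect. One (4 states) tracks partial matches of the forbidden pattern `bba`; the other (6 states) tracks the count of `a`s, saturating at 5. Each combined state is a pair, one component from each; accept when both components accept. Equivalent product states are then merged.
        a   b  
>* q0   q1  q2 
 * q1   q3  q4 
 * q2   q1  q5 
 * q3   q6  q7 
 * q4   q3  q5 
 * q5   q8  q5 
 * q6   q5  q9 
 * q7   q6  q5 
   q8   q8  q8 
 * q9   q5  q5 
(> = start, * = accepting)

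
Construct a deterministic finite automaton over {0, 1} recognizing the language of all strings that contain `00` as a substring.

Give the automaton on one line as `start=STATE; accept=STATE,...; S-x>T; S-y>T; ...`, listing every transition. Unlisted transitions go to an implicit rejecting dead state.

start=A; accept=C; A-0>B; A-1>A; B-0>C; B-1>A; C-0>C; C-1>C

Track how much of `00` has been matched so far: state A is no progress, C is the absorbing accept state reached once `00` has occurred. Intermediate states record partial matches; on a mismatch, fall back to the longest reusable overlap.
A 3-state machine:
       0  1 
>  A   B  A 
   B   C  A 
 * C   C  C 
(> = start, * = accepting)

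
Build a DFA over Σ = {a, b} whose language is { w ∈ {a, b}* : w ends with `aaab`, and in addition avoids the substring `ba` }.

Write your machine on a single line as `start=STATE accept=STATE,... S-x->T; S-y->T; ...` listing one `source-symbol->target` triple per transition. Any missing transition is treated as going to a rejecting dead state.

Build one automaton per condition and run them in lockstep. One (5 states) tracks how much of the suffix `aaab` has currently been matched; the other (3 states) tracks partial matches of the forbidden pattern `ba`. Each combined state is a pair, one component from each; accept when both components accept. After merging equivalent states the machine shrinks.
With 6 states:
        a   b  
>  s0   s1  s2 
   s1   s3  s2 
   s2   s2  s2 
   s3   s4  s2 
   s4   s4  s5 
 * s5   s2  s2 
(> = start, * = accepting)

start=s0; accept=s5; s0-a->s1; s0-b->s2; s1-a->s3; s1-b->s2; s2-a->s2; s2-b->s2; s3-a->s4; s3-b->s2; s4-a->s4; s4-b->s5; s5-a->s2; s5-b->s2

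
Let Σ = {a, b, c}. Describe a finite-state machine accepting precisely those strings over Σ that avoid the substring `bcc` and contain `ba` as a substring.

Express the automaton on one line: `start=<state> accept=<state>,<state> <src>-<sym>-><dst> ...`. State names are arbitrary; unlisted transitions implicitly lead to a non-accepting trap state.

start=q0 accept=q2,q4,q6 q0-a->q0 q0-b->q1 q0-c->q0 q1-a->q2 q1-b->q1 q1-c->q3 q2-a->q2 q2-b->q4 q2-c->q2 q3-a->q0 q3-b->q1 q3-c->q5 q4-a->q2 q4-b->q4 q4-c->q6 q5-a->q5 q5-b->q5 q5-c->q5 q6-a->q2 q6-b->q4 q6-c->q5

Handle the two conditions separately and then intersect. The first has 4 states tracking partial matches of the forbidden pattern `bcc`; the second has 3 states tracking whether and how much of `ba` has been seen. A product state is a pair (one from each), accepting exactly when both do. Equivalent product states are then merged.
        a   b   c  
>  q0   q0  q1  q0 
   q1   q2  q1  q3 
 * q2   q2  q4  q2 
   q3   q0  q1  q5 
 * q4   q2  q4  q6 
   q5   q5  q5  q5 
 * q6   q2  q4  q5 
(> = start, * = accepting)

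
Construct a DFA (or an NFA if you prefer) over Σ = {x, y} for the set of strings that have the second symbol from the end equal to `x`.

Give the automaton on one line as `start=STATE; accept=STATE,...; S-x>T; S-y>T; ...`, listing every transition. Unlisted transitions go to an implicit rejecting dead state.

start=A; accept=D,E; A-x>B; A-y>C; B-x>D; B-y>E; C-x>F; C-y>G; D-x>D; D-y>E; E-x>F; E-y>G; F-x>D; F-y>E; G-x>F; G-y>G

A DFA must remember the last 2 symbols (since which symbol is second-to-last isn't known until the input ends). Use one state per possible window of the last ≤2 symbols; accept from those whose window starts with `x`.
With 7 states:
       x  y 
>  A   B  C 
   B   D  E 
   C   F  G 
 * D   D  E 
 * E   F  G 
   F   D  E 
   G   F  G 
(> = start, * = accepting)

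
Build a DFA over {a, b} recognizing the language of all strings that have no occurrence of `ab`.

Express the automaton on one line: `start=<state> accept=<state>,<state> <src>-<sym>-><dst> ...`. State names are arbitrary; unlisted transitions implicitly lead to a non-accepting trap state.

start=q0 accept=q0,q1 q0-a->q1 q0-b->q0 q1-a->q1 q1-b->q2 q2-a->q2 q2-b->q2

Track partial matches of the forbidden pattern `ab`. State q2 is a dead state reached once `ab` has occurred; every other state accepts. q0 means no part of `ab` is currently matched.
3 states suffice.
        a   b  
>* q0   q1  q0 
 * q1   q1  q2 
   q2   q2  q2 
(> = start, * = accepting)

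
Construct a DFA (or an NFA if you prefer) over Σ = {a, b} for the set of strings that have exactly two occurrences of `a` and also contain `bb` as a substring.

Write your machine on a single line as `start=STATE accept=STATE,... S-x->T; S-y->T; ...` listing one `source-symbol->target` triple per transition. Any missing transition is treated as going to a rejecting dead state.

Run two small machines in parallel and take their product. One (4 states) tracks the count of `a`s, saturating at 3; the other (3 states) tracks whether and how much of `bb` has been seen. Each combined state is a pair, one component from each; accept when both components accept.
A 12-state machine:
          a    b  
>  s0     s1   s2 
   s1     s3   s4 
   s2     s1   s5 
   s3     s6   s7 
   s4     s3   s8 
   s5     s8   s5 
   s6     s6   s9 
   s7     s6  s10 
   s8    s10   s8 
   s9     s6  s11 
 * s10   s11  s10 
   s11   s11  s11 
(> = start, * = accepting)

start=s0; accept=s10; s0-a->s1; s0-b->s2; s1-a->s3; s1-b->s4; s2-a->s1; s2-b->s5; s3-a->s6; s3-b->s7; s4-a->s3; s4-b->s8; s5-a->s8; s5-b->s5; s6-a->s6; s6-b->s9; s7-a->s6; s7-b->s10; s8-a->s10; s8-b->s8; s9-a->s6; s9-b->s11; s10-a->s11; s10-b->s10; s11-a->s11; s11-b->s11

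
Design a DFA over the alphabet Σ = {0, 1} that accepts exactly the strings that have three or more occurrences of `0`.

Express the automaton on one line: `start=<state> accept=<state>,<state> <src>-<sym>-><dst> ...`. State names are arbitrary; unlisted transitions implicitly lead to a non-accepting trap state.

Only the number of `0`s matters, and only up to 4. Make a chain S0 → S1 → S2 → S3 → S4 advanced by each `0` (with S4 absorbing); every other symbol self-loops. The accepting set is {S3, S4}.
5 states suffice.
        0   1  
>  S0   S1  S0 
   S1   S2  S1 
   S2   S3  S2 
 * S3   S4  S3 
 * S4   S4  S4 
(> = start, * = accepting)

start=S0 accept=S3,S4 S0-0->S1 S0-1->S0 S1-0->S2 S1-1->S1 S2-0->S3 S2-1->S2 S3-0->S4 S3-1->S3 S4-0->S4 S4-1->S4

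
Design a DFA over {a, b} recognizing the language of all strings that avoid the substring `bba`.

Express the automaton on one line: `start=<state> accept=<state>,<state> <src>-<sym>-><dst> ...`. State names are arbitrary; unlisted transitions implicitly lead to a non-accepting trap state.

start=q0 accept=q0,q1,q2 q0-a->q0 q0-b->q1 q1-a->q0 q1-b->q2 q2-a->q3 q2-b->q2 q3-a->q3 q3-b->q3

Track partial matches of the forbidden pattern `bba`. State q3 is a dead state reached once `bba` has occurred; every other state accepts. q0 means no part of `bba` is currently matched.
        a   b  
>* q0   q0  q1 
 * q1   q0  q2 
 * q2   q3  q2 
   q3   q3  q3 
(> = start, * = accepting)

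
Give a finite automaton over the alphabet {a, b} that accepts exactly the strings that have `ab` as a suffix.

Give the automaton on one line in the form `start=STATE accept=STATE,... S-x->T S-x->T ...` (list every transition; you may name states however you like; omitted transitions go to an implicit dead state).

start=q0 accept=q2 q0-a->q1 q0-b->q0 q1-a->q1 q1-b->q2 q2-a->q1 q2-b->q0

Remember how much of `ab` the current input suffix matches. State q0 means no match yet; q1 means the last symbol is `a`; q2 means the last 2 symbols are `ab`. Only q2 accepts. On a mismatch, fall back to the longest proper suffix that is still a prefix of `ab`.
A 3-state machine:
        a   b  
>  q0   q1  q0 
   q1   q1  q2 
 * q2   q1  q0 
(> = start, * = accepting)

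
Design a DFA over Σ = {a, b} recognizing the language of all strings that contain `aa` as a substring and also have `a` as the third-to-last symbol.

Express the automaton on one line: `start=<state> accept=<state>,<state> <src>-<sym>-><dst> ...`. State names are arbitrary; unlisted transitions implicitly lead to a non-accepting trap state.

Handle the two conditions separately and then intersect. The first has 3 states tracking whether and how much of `aa` has been seen; the second has 15 states tracking the last 3 symbols read. A product state is a pair (one from each), accepting exactly when both do.
With 20 states:
          a    b  
>  q0     q1   q2 
   q1     q3   q4 
   q2     q5   q6 
   q3     q7   q8 
   q4     q9  q10 
   q5    q11  q12 
   q6    q13  q14 
 * q7     q7   q8 
 * q8    q15  q16 
   q9    q11  q12 
   q10   q13  q14 
   q11    q7   q8 
   q12    q9  q10 
   q13   q11  q12 
   q14   q13  q14 
 * q15   q11  q17 
 * q16   q18  q19 
   q17   q15  q16 
   q18   q11  q17 
   q19   q18  q19 
(> = start, * = accepting)

start=q0 accept=q7,q8,q15,q16 q0-a->q1 q0-b->q2 q1-a->q3 q1-b->q4 q2-a->q5 q2-b->q6 q3-a->q7 q3-b->q8 q4-a->q9 q4-b->q10 q5-a->q11 q5-b->q12 q6-a->q13 q6-b->q14 q7-a->q7 q7-b->q8 q8-a->q15 q8-b->q16 q9-a->q11 q9-b->q12 q10-a->q13 q10-b->q14 q11-a->q7 q11-b->q8 q12-a->q9 q12-b->q10 q13-a->q11 q13-b->q12 q14-a->q13 q14-b->q14 q15-a->q11 q15-b->q17 q16-a->q18 q16-b->q19 q17-a->q15 q17-b->q16 q18-a->q11 q18-b->q17 q19-a->q18 q19-b->q19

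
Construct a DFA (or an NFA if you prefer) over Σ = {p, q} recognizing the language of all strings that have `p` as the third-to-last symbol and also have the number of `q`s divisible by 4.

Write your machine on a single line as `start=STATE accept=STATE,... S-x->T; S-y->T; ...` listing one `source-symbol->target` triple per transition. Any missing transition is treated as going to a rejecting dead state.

start=A; accept=F,K,N,O; A-p->B; A-q->C; B-p->D; B-q->C; C-p->C; C-q->E; D-p->F; D-q->C; E-p->G; E-q->H; F-p->F; F-q->C; G-p->G; G-q->I; H-p->J; H-q->A; I-p->J; I-q->K; J-p->L; J-q->M; K-p->B; K-q->C; L-p->L; L-q->N; M-p->O; M-q->C; N-p->O; N-q->C; O-p->D; O-q->C

Build one automaton per condition and run them in lockstep. One (15 states) tracks the last 3 symbols read; the other (4 states) tracks the count of `q`s modulo 4. Each combined state is a pair, one component from each; accept when both components accept. Minimizing collapses redundant product states.
       p  q 
>  A   B  C 
   B   D  C 
   C   C  E 
   D   F  C 
   E   G  H 
 * F   F  C 
   G   G  I 
   H   J  A 
   I   J  K 
   J   L  M 
 * K   B  C 
   L   L  N 
   M   O  C 
 * N   O  C 
 * O   D  C 
(> = start, * = accepting)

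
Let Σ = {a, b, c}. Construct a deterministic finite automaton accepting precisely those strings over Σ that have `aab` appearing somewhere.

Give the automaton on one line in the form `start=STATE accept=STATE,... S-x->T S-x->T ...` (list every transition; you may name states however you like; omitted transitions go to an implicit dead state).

Track how much of `aab` has been matched so far: state q0 is no progress, q3 is the absorbing accept state reached once `aab` has occurred. Intermediate states record partial matches; on a mismatch, fall back to the longest reusable overlap.
With 4 states:
        a   b   c  
>  q0   q1  q0  q0 
   q1   q2  q0  q0 
   q2   q2  q3  q0 
 * q3   q3  q3  q3 
(> = start, * = accepting)

start=q0 accept=q3 q0-a->q1 q0-b->q0 q0-c->q0 q1-a->q2 q1-b->q0 q1-c->q0 q2-a->q2 q2-b->q3 q2-c->q0 q3-a->q3 q3-b->q3 q3-c->q3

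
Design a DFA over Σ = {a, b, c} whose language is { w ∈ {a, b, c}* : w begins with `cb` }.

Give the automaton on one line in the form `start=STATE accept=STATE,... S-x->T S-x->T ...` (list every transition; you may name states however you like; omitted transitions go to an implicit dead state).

Check the first 2 symbols one by one: s0 through s1 record how many have matched `cb` so far; any wrong symbol goes to the dead state s3. After all 2 match we enter the accepting sink s2.
A 4-state machine:
        a   b   c  
>  s0   s3  s3  s1 
   s1   s3  s2  s3 
 * s2   s2  s2  s2 
   s3   s3  s3  s3 
(> = start, * = accepting)

start=s0 accept=s2 s0-a->s3 s0-b->s3 s0-c->s1 s1-a->s3 s1-b->s2 s1-c->s3 s2-a->s2 s2-b->s2 s2-c->s2 s3-a->s3 s3-b->s3 s3-c->s3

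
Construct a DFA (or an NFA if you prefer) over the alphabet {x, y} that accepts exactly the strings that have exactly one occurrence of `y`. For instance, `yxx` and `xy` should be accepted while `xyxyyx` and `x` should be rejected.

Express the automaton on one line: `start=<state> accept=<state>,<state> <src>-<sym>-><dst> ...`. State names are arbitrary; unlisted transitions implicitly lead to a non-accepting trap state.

start=q0 accept=q1 q0-x->q0 q0-y->q1 q1-x->q1 q1-y->q2 q2-x->q2 q2-y->q2

Only the number of `y`s matters, and only up to 2. Make a chain q0 → q1 → q2 advanced by each `y` (with q2 absorbing); every other symbol self-loops. The accepting set is {q1}.
        x   y  
>  q0   q0  q1 
 * q1   q1  q2 
   q2   q2  q2 
(> = start, * = accepting)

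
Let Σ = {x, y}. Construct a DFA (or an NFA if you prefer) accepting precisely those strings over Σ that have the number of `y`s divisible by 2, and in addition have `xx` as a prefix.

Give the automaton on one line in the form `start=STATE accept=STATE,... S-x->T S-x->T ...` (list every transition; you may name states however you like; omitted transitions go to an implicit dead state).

Build one automaton per condition and run them in lockstep. The first has 2 states tracking the count of `y`s modulo 2; the second has 4 states tracking whether the input so far still matches the prefix `xx`. A product state is a pair (one from each), accepting exactly when both do. Equivalent product states are then merged.
With 5 states:
        x   y  
>  s0   s1  s2 
   s1   s3  s2 
   s2   s2  s2 
 * s3   s3  s4 
   s4   s4  s3 
(> = start, * = accepting)

start=s0 accept=s3 s0-x->s1 s0-y->s2 s1-x->s3 s1-y->s2 s2-x->s2 s2-y->s2 s3-x->s3 s3-y->s4 s4-x->s4 s4-y->s3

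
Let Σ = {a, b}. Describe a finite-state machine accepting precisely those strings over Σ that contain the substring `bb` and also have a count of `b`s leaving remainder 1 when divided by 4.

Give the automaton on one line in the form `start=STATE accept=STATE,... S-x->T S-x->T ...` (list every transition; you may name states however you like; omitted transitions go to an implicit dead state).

Run two small machines in parallel and take their product. The first has 3 states tracking whether and how much of `bb` has been seen; the second has 4 states tracking the count of `b`s modulo 4. A product state is a pair (one from each), accepting exactly when both do.
          a    b  
>  q0     q0   q1 
   q1     q2   q3 
   q2     q2   q4 
   q3     q3   q5 
   q4     q6   q5 
   q5     q5   q7 
   q6     q6   q8 
   q7     q7   q9 
   q8    q10   q7 
 * q9     q9   q3 
   q10   q10  q11 
   q11    q0   q9 
(> = start, * = accepting)

start=q0 accept=q9 q0-a->q0 q0-b->q1 q1-a->q2 q1-b->q3 q2-a->q2 q2-b->q4 q3-a->q3 q3-b->q5 q4-a->q6 q4-b->q5 q5-a->q5 q5-b->q7 q6-a->q6 q6-b->q8 q7-a->q7 q7-b->q9 q8-a->q10 q8-b->q7 q9-a->q9 q9-b->q3 q10-a->q10 q10-b->q11 q11-a->q0 q11-b->q9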